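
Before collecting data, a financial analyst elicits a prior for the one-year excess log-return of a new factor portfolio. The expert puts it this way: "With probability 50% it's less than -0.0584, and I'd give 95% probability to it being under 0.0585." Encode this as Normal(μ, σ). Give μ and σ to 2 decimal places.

μ = -0.06, σ = 0.07

The p-quantile of Normal(μ,σ) is μ + z_p·σ, with z_{0.5} = 0 and z_{0.95} = 1.645.
Eliminate σ: μ = (z₂·x₁ − z₁·x₂)/(z₂ − z₁) = (1.645·-0.0584 − (0)·0.0585)/1.645 = -0.06.
Then σ = (x₂ − x₁)/(z₂ − z₁) = (0.0585 − -0.0584)/1.645 = 0.07.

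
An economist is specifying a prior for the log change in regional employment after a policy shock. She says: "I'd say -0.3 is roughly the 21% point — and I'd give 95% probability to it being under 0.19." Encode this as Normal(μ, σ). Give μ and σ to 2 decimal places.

μ = -0.14, σ = 0.20

The p-quantile of Normal(μ,σ) is μ + z_p·σ, with z_{0.21} = -0.8064 and z_{0.95} = 1.645.
Eliminate σ: μ = (z₂·x₁ − z₁·x₂)/(z₂ − z₁) = (1.645·-0.3 − (-0.8064)·0.19)/2.451 = -0.14.
Then σ = (x₂ − x₁)/(z₂ − z₁) = (0.19 − -0.3)/2.451 = 0.20.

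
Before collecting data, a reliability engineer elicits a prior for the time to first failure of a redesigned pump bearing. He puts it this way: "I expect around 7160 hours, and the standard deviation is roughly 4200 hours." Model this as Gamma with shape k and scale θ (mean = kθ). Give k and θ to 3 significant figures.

For Gamma(k, scale θ): mean = kθ, variance = kθ², so CV = 1/√k.
CV = SD/mean = 4200/7160 = 0.5866, hence k = 1/CV² = 2.91.
Then θ = mean/k = 7160/2.91 = 2460.

k ≈ 2.91, θ ≈ 2460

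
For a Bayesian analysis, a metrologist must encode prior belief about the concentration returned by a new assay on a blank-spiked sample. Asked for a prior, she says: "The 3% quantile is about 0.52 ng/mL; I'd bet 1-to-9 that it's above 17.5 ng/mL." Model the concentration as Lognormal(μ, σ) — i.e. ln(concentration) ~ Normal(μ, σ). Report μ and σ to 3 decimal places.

μ ≈ 1.437, σ ≈ 1.112

If T ~ Lognormal(μ,σ) then ln T ~ Normal(μ,σ), so the p-quantile of ln T is μ + z_p·σ.
ln(0.52) = -0.6539 and ln(17.5) = 2.862; z_{0.03} = -1.881, z_{0.9} = 1.282.
σ = (2.862 − -0.6539)/(1.282 − (-1.881)) = 1.112.
μ = -0.6539 − (-1.881)·1.112 = 1.437.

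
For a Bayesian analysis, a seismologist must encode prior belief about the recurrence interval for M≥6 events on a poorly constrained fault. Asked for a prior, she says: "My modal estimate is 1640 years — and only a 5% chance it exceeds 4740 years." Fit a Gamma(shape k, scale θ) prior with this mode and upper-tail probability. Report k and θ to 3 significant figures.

k ≈ 3.37, θ ≈ 693

Gamma(k,θ) with k>1 has mode (k−1)θ, so θ = 1640/(k−1).
Need P(X < 4740) = 0.95 with θ tied to k this way. Start at k = 2, θ = 1640: P(X<4740) ≈ 0.784.
Too low — raise k to concentrate. Iterating converges to k ≈ 3.37.
Then θ = 1640/(3.37−1) ≈ 693.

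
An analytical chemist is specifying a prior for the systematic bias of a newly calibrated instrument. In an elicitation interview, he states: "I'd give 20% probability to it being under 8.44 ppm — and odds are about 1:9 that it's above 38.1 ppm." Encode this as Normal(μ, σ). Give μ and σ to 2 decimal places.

μ = 20.20, σ = 13.97

For Normal(μ,σ), the p-quantile is μ + z_p·σ. Here z_{0.2} = -0.8416, z_{0.9} = 1.282.
So 8.44 = μ − 0.8416σ and 38.1 = μ + 1.282σ.
Subtracting: σ = (38.1 − 8.44)/(1.282 − (-0.8416)) = 13.97.
Then μ = 8.44 − (-0.8416)·13.97 = 20.20.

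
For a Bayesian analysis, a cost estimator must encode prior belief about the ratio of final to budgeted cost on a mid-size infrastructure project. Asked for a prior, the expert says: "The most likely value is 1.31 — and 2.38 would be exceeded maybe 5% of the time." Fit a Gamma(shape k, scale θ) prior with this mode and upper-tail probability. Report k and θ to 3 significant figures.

Gamma(k,θ) with k>1 has mode (k−1)θ, so θ = 1.31/(k−1).
Need P(X < 2.38) = 0.95 with θ tied to k this way. Start at k = 2, θ = 1.31: P(X<2.38) ≈ 0.542.
Too low — raise k to concentrate. Iterating converges to k ≈ 8.81.
Then θ = 1.31/(8.81−1) ≈ 0.168.

k ≈ 8.81, θ ≈ 0.168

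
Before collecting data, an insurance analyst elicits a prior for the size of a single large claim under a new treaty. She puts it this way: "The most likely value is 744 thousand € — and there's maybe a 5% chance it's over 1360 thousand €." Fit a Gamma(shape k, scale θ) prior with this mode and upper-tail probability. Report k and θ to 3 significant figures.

Gamma(k,θ) with k>1 has mode (k−1)θ, so θ = 744/(k−1).
Need P(X < 1360) = 0.95 with θ tied to k this way. Start at k = 2, θ = 744: P(X<1360) ≈ 0.545.
Too low — raise k to concentrate. Iterating converges to k ≈ 8.65.
Then θ = 744/(8.65−1) ≈ 97.2.

k ≈ 8.65, θ ≈ 97.2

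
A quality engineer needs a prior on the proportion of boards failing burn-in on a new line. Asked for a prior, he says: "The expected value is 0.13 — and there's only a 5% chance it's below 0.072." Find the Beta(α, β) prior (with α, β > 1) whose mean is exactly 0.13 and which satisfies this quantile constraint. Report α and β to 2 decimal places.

α ≈ 9.52, β ≈ 63.70

With mean 0.13 fixed, write α = 0.13s, β = 0.87s where s = α+β.
Need P(θ < 0.072) = 0.05 under Beta(0.13s, 0.87s). Normal approximation: (q−m)/√(m(1−m)/s) ≈ z_{0.05} = -1.64, so s ≈ 0.13·0.87·(-1.64)²/(0.072−0.13)² = 91.0.
At s = 91.0: P(θ<0.072) ≈ 0.032. Adjusting to match 0.05 gives s ≈ 73.22.
So α = 0.13·73.22 ≈ 9.52, β = 0.87·73.22 ≈ 63.70.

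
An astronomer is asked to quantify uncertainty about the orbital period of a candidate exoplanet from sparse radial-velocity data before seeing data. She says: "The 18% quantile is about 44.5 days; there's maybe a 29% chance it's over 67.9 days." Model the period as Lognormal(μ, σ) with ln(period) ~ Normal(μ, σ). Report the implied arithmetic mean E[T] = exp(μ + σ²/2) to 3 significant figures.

If T ~ Lognormal(μ,σ) then ln T ~ Normal(μ,σ), so the p-quantile of ln T is μ + z_p·σ.
ln(44.5) = 3.795 and ln(67.9) = 4.218; z_{0.18} = -0.9154, z_{0.71} = 0.5534.
σ = (4.218 − 3.795)/(0.5534 − (-0.9154)) = 0.288.
μ = 3.795 − (-0.9154)·0.288 = 4.059.
E[T] = exp(μ + σ²/2) = exp(4.059 + 0.0414) = 60.4 days.

E[T] ≈ 60.4 days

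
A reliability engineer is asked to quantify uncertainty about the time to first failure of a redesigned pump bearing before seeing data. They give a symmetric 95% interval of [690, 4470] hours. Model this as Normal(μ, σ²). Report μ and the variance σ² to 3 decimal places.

μ = 2580.000, σ² = 929881.112

A symmetric 95% interval runs μ ± z·σ with z = 1.96.
Half-width = 1890, so σ = 1890/1.96 = 964.3034 and σ² = 929881.112.
μ is the interval midpoint, 2580.000.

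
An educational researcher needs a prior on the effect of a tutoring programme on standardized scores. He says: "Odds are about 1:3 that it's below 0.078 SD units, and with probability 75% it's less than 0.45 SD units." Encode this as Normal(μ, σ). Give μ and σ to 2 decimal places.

μ = 0.26, σ = 0.28

For Normal(μ,σ), the p-quantile is μ + z_p·σ. Here z_{0.25} = -0.6745, z_{0.75} = 0.6745.
So 0.078 = μ − 0.6745σ and 0.45 = μ + 0.6745σ.
Subtracting: σ = (0.45 − 0.078)/(0.6745 − (-0.6745)) = 0.28.
Then μ = 0.078 − (-0.6745)·0.28 = 0.26.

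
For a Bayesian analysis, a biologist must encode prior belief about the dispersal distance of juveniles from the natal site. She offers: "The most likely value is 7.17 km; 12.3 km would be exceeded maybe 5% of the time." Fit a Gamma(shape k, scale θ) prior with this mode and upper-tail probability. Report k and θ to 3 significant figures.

Gamma(k,θ) with k>1 has mode (k−1)θ, so θ = 7.17/(k−1).
Need P(X < 12.3) = 0.95 with θ tied to k this way. Start at k = 2, θ = 7.17: P(X<12.3) ≈ 0.512.
Too low — raise k to concentrate. Iterating converges to k ≈ 10.6.
Then θ = 7.17/(10.6−1) ≈ 0.748.

k ≈ 10.6, θ ≈ 0.748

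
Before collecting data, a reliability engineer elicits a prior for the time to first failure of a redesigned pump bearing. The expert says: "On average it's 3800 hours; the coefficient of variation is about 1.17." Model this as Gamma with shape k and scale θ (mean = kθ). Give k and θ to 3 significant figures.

For Gamma(k, scale θ): mean = kθ, variance = kθ², so CV = 1/√k.
CV = 1.17, hence k = 1/CV² = 0.731.
Then θ = mean/k = 3800/0.731 = 5200.

k ≈ 0.731, θ ≈ 5200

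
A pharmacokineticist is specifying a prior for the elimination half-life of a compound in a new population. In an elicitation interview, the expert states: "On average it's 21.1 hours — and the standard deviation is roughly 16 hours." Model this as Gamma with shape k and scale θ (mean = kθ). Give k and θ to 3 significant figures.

For Gamma(k, scale θ): mean = kθ, variance = kθ², so CV = 1/√k.
CV = SD/mean = 16/21.1 = 0.7583, hence k = 1/CV² = 1.74.
Then θ = mean/k = 21.1/1.74 = 12.1.

k ≈ 1.74, θ ≈ 12.1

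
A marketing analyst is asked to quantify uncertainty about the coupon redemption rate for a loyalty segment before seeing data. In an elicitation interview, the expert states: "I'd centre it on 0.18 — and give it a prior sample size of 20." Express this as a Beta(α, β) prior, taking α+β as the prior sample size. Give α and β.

Under the effective-sample-size interpretation, Beta(α, β) has prior mean α/(α+β) and prior sample size α+β.
So α+β = 20 and α/(α+β) = 0.18, giving α = 0.18·20 = 3.6 and β = 20 − 3.6 = 16.4.

α = 3.6, β = 16.4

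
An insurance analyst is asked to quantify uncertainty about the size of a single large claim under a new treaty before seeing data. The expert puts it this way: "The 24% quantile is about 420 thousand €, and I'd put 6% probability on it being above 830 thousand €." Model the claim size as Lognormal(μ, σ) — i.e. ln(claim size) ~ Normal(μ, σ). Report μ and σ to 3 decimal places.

If T ~ Lognormal(μ,σ) then ln T ~ Normal(μ,σ), so the p-quantile of ln T is μ + z_p·σ.
ln(420) = 6.04 and ln(830) = 6.721; z_{0.24} = -0.7063, z_{0.94} = 1.555.
σ = (6.721 − 6.04)/(1.555 − (-0.7063)) = 0.301.
μ = 6.04 − (-0.7063)·0.301 = 6.253.

μ ≈ 6.253, σ ≈ 0.301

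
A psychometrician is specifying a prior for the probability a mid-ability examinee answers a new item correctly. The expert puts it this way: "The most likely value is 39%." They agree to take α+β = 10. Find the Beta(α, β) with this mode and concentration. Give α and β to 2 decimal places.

α = 4.12, β = 5.88

For α,β > 1 the Beta mode is (α−1)/(α+β−2). With α+β = 10, the mode is (α−1)/8.
Set (α−1)/8 = 0.39 → α = 1 + 0.39·8 = 4.12.
β = 10 − α = 5.88.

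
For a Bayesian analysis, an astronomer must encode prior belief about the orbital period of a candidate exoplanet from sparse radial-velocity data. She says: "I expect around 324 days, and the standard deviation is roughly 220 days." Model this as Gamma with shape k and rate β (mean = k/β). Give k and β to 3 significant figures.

For Gamma(k, rate β): mean = k/β, variance = k/β², so CV = 1/√k.
CV = SD/mean = 220/324 = 0.679, hence k = 1/CV² = 2.17.
Then β = k/mean = 2.17/324 = 0.00669.

k ≈ 2.17, β ≈ 0.00669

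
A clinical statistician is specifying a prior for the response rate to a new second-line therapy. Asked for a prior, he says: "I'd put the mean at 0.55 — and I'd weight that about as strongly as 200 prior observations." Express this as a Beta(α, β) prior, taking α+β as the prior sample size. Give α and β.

Under the effective-sample-size interpretation, Beta(α, β) has prior mean α/(α+β) and prior sample size α+β.
So α+β = 200 and α/(α+β) = 0.55, giving α = 0.55·200 = 110 and β = 200 − 110 = 90.

α = 110, β = 90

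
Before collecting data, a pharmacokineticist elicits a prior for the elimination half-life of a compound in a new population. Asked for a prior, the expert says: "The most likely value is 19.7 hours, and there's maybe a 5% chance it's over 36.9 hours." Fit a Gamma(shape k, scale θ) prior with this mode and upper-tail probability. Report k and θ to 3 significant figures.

Gamma(k,θ) with k>1 has mode (k−1)θ, so θ = 19.7/(k−1).
Need P(X < 36.9) = 0.95 with θ tied to k this way. Start at k = 2, θ = 19.7: P(X<36.9) ≈ 0.559.
Too low — raise k to concentrate. Iterating converges to k ≈ 8.06.
Then θ = 19.7/(8.06−1) ≈ 2.79.

k ≈ 8.06, θ ≈ 2.79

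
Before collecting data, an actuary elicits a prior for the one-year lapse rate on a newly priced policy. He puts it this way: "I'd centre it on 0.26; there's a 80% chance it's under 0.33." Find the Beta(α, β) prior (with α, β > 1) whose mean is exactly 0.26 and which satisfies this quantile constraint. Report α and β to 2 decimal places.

With mean 0.26 fixed, write α = 0.26s, β = 0.74s where s = α+β.
Need P(θ < 0.33) = 0.8 under Beta(0.26s, 0.74s). Normal approximation: (q−m)/√(m(1−m)/s) ≈ z_{0.8} = 0.842, so s ≈ 0.26·0.74·(0.842)²/(0.33−0.26)² = 27.8.
At s = 27.8: P(θ<0.33) ≈ 0.806. Adjusting to match 0.8 gives s ≈ 26.23.
So α = 0.26·26.23 ≈ 6.82, β = 0.74·26.23 ≈ 19.41.

α ≈ 6.82, β ≈ 19.41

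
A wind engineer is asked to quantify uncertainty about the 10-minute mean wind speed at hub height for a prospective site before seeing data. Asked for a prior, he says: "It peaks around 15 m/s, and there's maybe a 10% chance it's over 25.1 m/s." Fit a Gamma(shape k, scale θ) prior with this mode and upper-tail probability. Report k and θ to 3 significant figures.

Gamma(k,θ) with k>1 has mode (k−1)θ, so θ = 15/(k−1).
Need P(X < 25.1) = 0.9 with θ tied to k this way. Start at k = 2, θ = 15: P(X<25.1) ≈ 0.498.
Too low — raise k to concentrate. Iterating converges to k ≈ 8.13.
Then θ = 15/(8.13−1) ≈ 2.1.

k ≈ 8.13, θ ≈ 2.1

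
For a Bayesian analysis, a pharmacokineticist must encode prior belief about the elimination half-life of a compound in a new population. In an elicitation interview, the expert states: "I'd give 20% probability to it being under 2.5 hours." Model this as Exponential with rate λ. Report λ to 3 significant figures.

λ ≈ 0.0893

P(T < 2.5) = 1 − e^(−λ·2.5) = 0.2, so λ = −ln(1−0.2)/2.5 = −ln(0.8)/2.5 = 0.0893.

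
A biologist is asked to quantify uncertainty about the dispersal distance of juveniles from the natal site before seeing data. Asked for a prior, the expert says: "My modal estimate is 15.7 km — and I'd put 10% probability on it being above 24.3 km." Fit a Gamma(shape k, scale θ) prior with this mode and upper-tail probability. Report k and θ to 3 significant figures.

k ≈ 10.8, θ ≈ 1.6

Gamma(k,θ) with k>1 has mode (k−1)θ, so θ = 15.7/(k−1).
Need P(X < 24.3) = 0.9 with θ tied to k this way. Start at k = 2, θ = 15.7: P(X<24.3) ≈ 0.458.
Too low — raise k to concentrate. Iterating converges to k ≈ 10.8.
Then θ = 15.7/(10.8−1) ≈ 1.6.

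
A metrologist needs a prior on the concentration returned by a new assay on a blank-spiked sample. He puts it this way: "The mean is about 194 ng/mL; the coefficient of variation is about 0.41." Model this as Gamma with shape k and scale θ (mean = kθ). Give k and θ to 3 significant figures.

For Gamma(k, scale θ): mean = kθ, variance = kθ², so CV = 1/√k.
CV = 0.41, hence k = 1/CV² = 5.95.
Then θ = mean/k = 194/5.95 = 32.6.

k ≈ 5.95, θ ≈ 32.6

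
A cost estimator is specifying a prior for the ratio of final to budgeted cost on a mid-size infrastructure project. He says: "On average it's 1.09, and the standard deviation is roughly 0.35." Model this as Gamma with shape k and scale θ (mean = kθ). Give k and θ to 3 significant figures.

k ≈ 9.7, θ ≈ 0.112

For Gamma(k, scale θ): mean = kθ, variance = kθ², so CV = 1/√k.
CV = SD/mean = 0.35/1.09 = 0.3211, hence k = 1/CV² = 9.7.
Then θ = mean/k = 1.09/9.7 = 0.112.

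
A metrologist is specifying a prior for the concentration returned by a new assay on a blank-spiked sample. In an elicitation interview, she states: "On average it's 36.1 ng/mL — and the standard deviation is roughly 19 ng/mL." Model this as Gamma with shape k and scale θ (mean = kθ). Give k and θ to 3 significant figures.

k ≈ 3.61, θ ≈ 10

For Gamma(k, scale θ): mean = kθ, variance = kθ², so CV = 1/√k.
CV = SD/mean = 19/36.1 = 0.5263, hence k = 1/CV² = 3.61.
Then θ = mean/k = 36.1/3.61 = 10.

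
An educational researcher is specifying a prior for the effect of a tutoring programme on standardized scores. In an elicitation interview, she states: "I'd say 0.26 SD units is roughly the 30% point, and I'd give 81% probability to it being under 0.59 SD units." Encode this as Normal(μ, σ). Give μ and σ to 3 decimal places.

The p-quantile of Normal(μ,σ) is μ + z_p·σ, with z_{0.3} = -0.5244 and z_{0.81} = 0.8779.
Eliminate σ: μ = (z₂·x₁ − z₁·x₂)/(z₂ − z₁) = (0.8779·0.26 − (-0.5244)·0.59)/1.402 = 0.383.
Then σ = (x₂ − x₁)/(z₂ − z₁) = (0.59 − 0.26)/1.402 = 0.235.

μ = 0.383, σ = 0.235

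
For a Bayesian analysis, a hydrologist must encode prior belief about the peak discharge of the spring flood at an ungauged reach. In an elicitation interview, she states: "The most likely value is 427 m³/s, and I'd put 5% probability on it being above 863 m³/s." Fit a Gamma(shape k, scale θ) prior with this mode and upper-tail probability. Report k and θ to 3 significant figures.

k ≈ 6.59, θ ≈ 76.3

Gamma(k,θ) with k>1 has mode (k−1)θ, so θ = 427/(k−1).
Need P(X < 863) = 0.95 with θ tied to k this way. Start at k = 2, θ = 427: P(X<863) ≈ 0.600.
Too low — raise k to concentrate. Iterating converges to k ≈ 6.59.
Then θ = 427/(6.59−1) ≈ 76.3.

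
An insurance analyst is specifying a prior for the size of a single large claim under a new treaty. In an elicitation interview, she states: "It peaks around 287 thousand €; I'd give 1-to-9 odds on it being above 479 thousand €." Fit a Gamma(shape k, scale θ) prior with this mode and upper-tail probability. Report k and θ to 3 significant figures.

Gamma(k,θ) with k>1 has mode (k−1)θ, so θ = 287/(k−1).
Need P(X < 479) = 0.9 with θ tied to k this way. Start at k = 2, θ = 287: P(X<479) ≈ 0.497.
Too low — raise k to concentrate. Iterating converges to k ≈ 8.2.
Then θ = 287/(8.2−1) ≈ 39.9.

k ≈ 8.2, θ ≈ 39.9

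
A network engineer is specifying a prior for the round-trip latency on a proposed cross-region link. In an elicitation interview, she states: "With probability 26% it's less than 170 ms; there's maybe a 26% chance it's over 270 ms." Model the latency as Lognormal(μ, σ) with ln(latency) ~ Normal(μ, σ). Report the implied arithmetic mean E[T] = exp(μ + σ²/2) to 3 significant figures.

E[T] ≈ 229 ms

If T ~ Lognormal(μ,σ) then ln T ~ Normal(μ,σ), so the p-quantile of ln T is μ + z_p·σ.
ln(170) = 5.136 and ln(270) = 5.598; z_{0.26} = -0.6433, z_{0.74} = 0.6433.
σ = (5.598 − 5.136)/(0.6433 − (-0.6433)) = 0.360.
μ = 5.136 − (-0.6433)·0.360 = 5.367.
E[T] = exp(μ + σ²/2) = exp(5.367 + 0.0646) = 229 ms.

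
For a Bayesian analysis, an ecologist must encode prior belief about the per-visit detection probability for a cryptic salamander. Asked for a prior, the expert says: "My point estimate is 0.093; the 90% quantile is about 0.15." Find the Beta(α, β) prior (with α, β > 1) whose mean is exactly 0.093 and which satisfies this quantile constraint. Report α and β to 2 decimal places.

With mean 0.093 fixed, write α = 0.093s, β = 0.907s where s = α+β.
Need P(θ < 0.15) = 0.9 under Beta(0.093s, 0.907s). Normal approximation: (q−m)/√(m(1−m)/s) ≈ z_{0.9} = 1.28, so s ≈ 0.093·0.907·(1.28)²/(0.15−0.093)² = 42.6.
At s = 42.6: P(θ<0.15) ≈ 0.893. Adjusting to match 0.9 gives s ≈ 46.28.
So α = 0.093·46.28 ≈ 4.30, β = 0.907·46.28 ≈ 41.97.

α ≈ 4.30, β ≈ 41.97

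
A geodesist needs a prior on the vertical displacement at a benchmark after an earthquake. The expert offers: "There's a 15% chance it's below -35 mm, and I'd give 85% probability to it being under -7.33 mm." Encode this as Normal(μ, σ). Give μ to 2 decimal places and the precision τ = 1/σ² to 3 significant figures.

μ = -21.16, τ = 0.00561

For Normal(μ,σ), the p-quantile is μ + z_p·σ. Here z_{0.15} = -1.036, z_{0.85} = 1.036.
So -35 = μ − 1.036σ and -7.33 = μ + 1.036σ.
Subtracting: σ = (-7.33 − -35)/(1.036 − (-1.036)) = 13.35.
Then μ = -35 − (-1.036)·13.35 = -21.16.
Precision τ = 1/σ² = 1/13.35² = 0.00561.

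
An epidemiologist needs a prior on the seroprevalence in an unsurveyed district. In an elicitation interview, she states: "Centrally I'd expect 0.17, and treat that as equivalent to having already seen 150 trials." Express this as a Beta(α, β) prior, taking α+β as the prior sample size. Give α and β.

α = 25.5, β = 124.5

Under the effective-sample-size interpretation, Beta(α, β) has prior mean α/(α+β) and prior sample size α+β.
So α+β = 150 and α/(α+β) = 0.17, giving α = 0.17·150 = 25.5 and β = 150 − 25.5 = 124.5.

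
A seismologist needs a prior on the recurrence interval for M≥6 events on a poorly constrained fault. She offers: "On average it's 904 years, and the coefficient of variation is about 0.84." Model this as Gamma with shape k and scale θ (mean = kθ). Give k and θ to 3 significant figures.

For Gamma(k, scale θ): mean = kθ, variance = kθ², so CV = 1/√k.
CV = 0.84, hence k = 1/CV² = 1.42.
Then θ = mean/k = 904/1.42 = 638.

k ≈ 1.42, θ ≈ 638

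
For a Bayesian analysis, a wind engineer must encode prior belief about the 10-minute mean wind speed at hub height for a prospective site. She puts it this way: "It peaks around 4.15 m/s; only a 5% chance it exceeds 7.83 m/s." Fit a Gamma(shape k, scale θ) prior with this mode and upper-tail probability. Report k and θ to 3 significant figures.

Gamma(k,θ) with k>1 has mode (k−1)θ, so θ = 4.15/(k−1).
Need P(X < 7.83) = 0.95 with θ tied to k this way. Start at k = 2, θ = 4.15: P(X<7.83) ≈ 0.562.
Too low — raise k to concentrate. Iterating converges to k ≈ 7.9.
Then θ = 4.15/(7.9−1) ≈ 0.601.

k ≈ 7.9, θ ≈ 0.601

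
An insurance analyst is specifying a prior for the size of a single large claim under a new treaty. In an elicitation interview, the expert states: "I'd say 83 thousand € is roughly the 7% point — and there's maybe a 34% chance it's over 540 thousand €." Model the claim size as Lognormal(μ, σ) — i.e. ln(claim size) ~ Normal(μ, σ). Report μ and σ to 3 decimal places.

If T ~ Lognormal(μ,σ) then ln T ~ Normal(μ,σ), so the p-quantile of ln T is μ + z_p·σ.
ln(83) = 4.419 and ln(540) = 6.292; z_{0.07} = -1.476, z_{0.66} = 0.4125.
σ = (6.292 − 4.419)/(0.4125 − (-1.476)) = 0.992.
μ = 4.419 − (-1.476)·0.992 = 5.882.

μ ≈ 5.882, σ ≈ 0.992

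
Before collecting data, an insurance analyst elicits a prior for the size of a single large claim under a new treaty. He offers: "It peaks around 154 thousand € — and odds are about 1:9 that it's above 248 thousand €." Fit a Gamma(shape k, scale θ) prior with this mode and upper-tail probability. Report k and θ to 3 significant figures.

Gamma(k,θ) with k>1 has mode (k−1)θ, so θ = 154/(k−1).
Need P(X < 248) = 0.9 with θ tied to k this way. Start at k = 2, θ = 154: P(X<248) ≈ 0.478.
Too low — raise k to concentrate. Iterating converges to k ≈ 9.28.
Then θ = 154/(9.28−1) ≈ 18.6.

k ≈ 9.28, θ ≈ 18.6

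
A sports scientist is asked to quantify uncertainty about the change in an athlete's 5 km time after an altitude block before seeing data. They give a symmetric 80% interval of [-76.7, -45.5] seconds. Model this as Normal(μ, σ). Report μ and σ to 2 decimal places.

μ = -61.10, σ = 12.17

A symmetric 80% interval runs μ ± z·σ with z = 1.282.
Half-width = 15.6, so σ = 15.6/1.282 = 12.17.
μ is the interval midpoint, -61.10.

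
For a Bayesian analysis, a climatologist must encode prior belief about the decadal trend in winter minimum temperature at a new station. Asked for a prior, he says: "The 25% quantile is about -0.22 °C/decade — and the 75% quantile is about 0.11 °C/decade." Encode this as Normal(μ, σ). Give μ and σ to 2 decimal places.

μ = -0.05, σ = 0.24

The p-quantile of Normal(μ,σ) is μ + z_p·σ, with z_{0.25} = -0.6745 and z_{0.75} = 0.6745.
Eliminate σ: μ = (z₂·x₁ − z₁·x₂)/(z₂ − z₁) = (0.6745·-0.22 − (-0.6745)·0.11)/1.349 = -0.05.
Then σ = (x₂ − x₁)/(z₂ − z₁) = (0.11 − -0.22)/1.349 = 0.24.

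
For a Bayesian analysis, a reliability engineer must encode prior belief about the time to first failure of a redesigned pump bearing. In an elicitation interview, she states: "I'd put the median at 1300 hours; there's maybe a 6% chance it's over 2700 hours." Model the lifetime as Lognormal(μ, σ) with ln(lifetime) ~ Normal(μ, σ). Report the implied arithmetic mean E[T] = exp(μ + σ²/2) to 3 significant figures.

E[T] ≈ 1450 hours

If T ~ Lognormal(μ,σ) then ln T ~ Normal(μ,σ), so the p-quantile of ln T is μ + z_p·σ.
ln(1300) = 7.17 and ln(2700) = 7.901; z_{0.5} = 0, z_{0.94} = 1.555.
σ = (7.901 − 7.17)/(1.555 − (0)) = 0.470.
μ = 7.17 − (0)·0.470 = 7.170.
E[T] = exp(μ + σ²/2) = exp(7.170 + 0.1105) = 1450 hours.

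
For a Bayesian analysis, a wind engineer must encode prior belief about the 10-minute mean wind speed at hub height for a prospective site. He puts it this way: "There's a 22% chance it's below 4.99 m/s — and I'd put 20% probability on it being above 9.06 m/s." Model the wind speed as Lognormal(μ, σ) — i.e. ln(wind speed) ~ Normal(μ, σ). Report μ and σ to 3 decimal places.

If T ~ Lognormal(μ,σ) then ln T ~ Normal(μ,σ), so the p-quantile of ln T is μ + z_p·σ.
ln(4.99) = 1.607 and ln(9.06) = 2.204; z_{0.22} = -0.7722, z_{0.8} = 0.8416.
σ = (2.204 − 1.607)/(0.8416 − (-0.7722)) = 0.370.
μ = 1.607 − (-0.7722)·0.370 = 1.893.

μ ≈ 1.893, σ ≈ 0.370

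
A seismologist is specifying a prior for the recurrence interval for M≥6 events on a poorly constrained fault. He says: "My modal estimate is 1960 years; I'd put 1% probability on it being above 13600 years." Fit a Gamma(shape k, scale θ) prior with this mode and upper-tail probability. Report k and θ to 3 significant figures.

k ≈ 1.94, θ ≈ 2080

Gamma(k,θ) with k>1 has mode (k−1)θ, so θ = 1960/(k−1).
Need P(X < 13600) = 0.99 with θ tied to k this way. Start at k = 2, θ = 1960: P(X<13600) ≈ 0.992.
Too high — lower k to spread out. Iterating converges to k ≈ 1.94.
Then θ = 1960/(1.94−1) ≈ 2080.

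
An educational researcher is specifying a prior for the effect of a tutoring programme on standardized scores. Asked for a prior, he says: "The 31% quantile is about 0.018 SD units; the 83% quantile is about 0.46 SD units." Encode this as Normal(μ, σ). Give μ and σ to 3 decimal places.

The p-quantile of Normal(μ,σ) is μ + z_p·σ, with z_{0.31} = -0.4959 and z_{0.83} = 0.9542.
Eliminate σ: μ = (z₂·x₁ − z₁·x₂)/(z₂ − z₁) = (0.9542·0.018 − (-0.4959)·0.46)/1.45 = 0.169.
Then σ = (x₂ − x₁)/(z₂ − z₁) = (0.46 − 0.018)/1.45 = 0.305.

μ = 0.169, σ = 0.305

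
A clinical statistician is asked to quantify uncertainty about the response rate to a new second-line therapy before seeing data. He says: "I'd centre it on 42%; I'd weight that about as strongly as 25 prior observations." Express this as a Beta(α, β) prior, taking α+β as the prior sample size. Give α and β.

Under the effective-sample-size interpretation, Beta(α, β) has prior mean α/(α+β) and prior sample size α+β.
So α+β = 25 and α/(α+β) = 0.42, giving α = 0.42·25 = 10.5 and β = 25 − 10.5 = 14.5.

α = 10.5, β = 14.5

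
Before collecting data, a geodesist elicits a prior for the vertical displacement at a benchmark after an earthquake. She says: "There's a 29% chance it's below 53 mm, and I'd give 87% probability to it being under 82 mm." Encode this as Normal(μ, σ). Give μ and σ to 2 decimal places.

μ = 62.55, σ = 17.26

The p-quantile of Normal(μ,σ) is μ + z_p·σ, with z_{0.29} = -0.5534 and z_{0.87} = 1.126.
Eliminate σ: μ = (z₂·x₁ − z₁·x₂)/(z₂ − z₁) = (1.126·53 − (-0.5534)·82)/1.68 = 62.55.
Then σ = (x₂ − x₁)/(z₂ − z₁) = (82 − 53)/1.68 = 17.26.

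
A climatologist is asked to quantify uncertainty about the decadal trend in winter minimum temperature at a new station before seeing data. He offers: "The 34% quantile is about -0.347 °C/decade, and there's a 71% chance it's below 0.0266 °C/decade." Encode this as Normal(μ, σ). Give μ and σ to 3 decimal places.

μ = -0.187, σ = 0.387

The p-quantile of Normal(μ,σ) is μ + z_p·σ, with z_{0.34} = -0.4125 and z_{0.71} = 0.5534.
Eliminate σ: μ = (z₂·x₁ − z₁·x₂)/(z₂ − z₁) = (0.5534·-0.347 − (-0.4125)·0.0266)/0.9658 = -0.187.
Then σ = (x₂ − x₁)/(z₂ − z₁) = (0.0266 − -0.347)/0.9658 = 0.387.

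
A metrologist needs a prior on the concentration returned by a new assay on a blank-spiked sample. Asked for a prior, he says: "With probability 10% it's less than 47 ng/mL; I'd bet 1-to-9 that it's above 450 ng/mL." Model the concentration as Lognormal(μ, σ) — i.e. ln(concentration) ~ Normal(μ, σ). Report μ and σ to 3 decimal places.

μ ≈ 4.980, σ ≈ 0.881

If T ~ Lognormal(μ,σ) then ln T ~ Normal(μ,σ), so the p-quantile of ln T is μ + z_p·σ.
ln(47) = 3.85 and ln(450) = 6.109; z_{0.1} = -1.282, z_{0.9} = 1.282.
σ = (6.109 − 3.85)/(1.282 − (-1.282)) = 0.881.
μ = 3.85 − (-1.282)·0.881 = 4.980.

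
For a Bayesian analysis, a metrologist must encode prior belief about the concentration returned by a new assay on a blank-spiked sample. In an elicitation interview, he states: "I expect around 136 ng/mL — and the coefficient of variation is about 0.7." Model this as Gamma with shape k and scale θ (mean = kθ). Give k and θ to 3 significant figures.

k ≈ 2.04, θ ≈ 66.6

For Gamma(k, scale θ): mean = kθ, variance = kθ², so CV = 1/√k.
CV = 0.7, hence k = 1/CV² = 2.04.
Then θ = mean/k = 136/2.04 = 66.6.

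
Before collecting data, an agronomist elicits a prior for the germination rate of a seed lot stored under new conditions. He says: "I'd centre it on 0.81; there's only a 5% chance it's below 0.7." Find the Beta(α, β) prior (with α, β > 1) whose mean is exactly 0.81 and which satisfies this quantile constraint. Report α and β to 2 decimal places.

α ≈ 31.89, β ≈ 7.48

With mean 0.81 fixed, write α = 0.81s, β = 0.19s where s = α+β.
Need P(θ < 0.7) = 0.05 under Beta(0.81s, 0.19s). Normal approximation: (q−m)/√(m(1−m)/s) ≈ z_{0.05} = -1.64, so s ≈ 0.81·0.19·(-1.64)²/(0.7−0.81)² = 34.4.
At s = 34.4: P(θ<0.7) ≈ 0.061. Adjusting to match 0.05 gives s ≈ 39.37.
So α = 0.81·39.37 ≈ 31.89, β = 0.19·39.37 ≈ 7.48.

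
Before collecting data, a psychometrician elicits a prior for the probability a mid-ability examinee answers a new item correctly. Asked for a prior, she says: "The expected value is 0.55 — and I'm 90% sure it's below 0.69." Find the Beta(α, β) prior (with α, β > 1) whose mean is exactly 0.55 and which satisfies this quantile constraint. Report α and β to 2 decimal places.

α ≈ 11.03, β ≈ 9.02

With mean 0.55 fixed, write α = 0.55s, β = 0.45s where s = α+β.
Need P(θ < 0.69) = 0.9 under Beta(0.55s, 0.45s). Normal approximation: (q−m)/√(m(1−m)/s) ≈ z_{0.9} = 1.28, so s ≈ 0.55·0.45·(1.28)²/(0.69−0.55)² = 20.7.
At s = 20.7: P(θ<0.69) ≈ 0.904. Adjusting to match 0.9 gives s ≈ 20.05.
So α = 0.55·20.05 ≈ 11.03, β = 0.45·20.05 ≈ 9.02.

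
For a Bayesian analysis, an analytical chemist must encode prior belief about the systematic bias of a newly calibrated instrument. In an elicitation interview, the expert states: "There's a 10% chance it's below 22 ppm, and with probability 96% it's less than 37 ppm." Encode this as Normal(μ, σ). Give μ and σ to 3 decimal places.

The p-quantile of Normal(μ,σ) is μ + z_p·σ, with z_{0.1} = -1.282 and z_{0.96} = 1.751.
Eliminate σ: μ = (z₂·x₁ − z₁·x₂)/(z₂ − z₁) = (1.751·22 − (-1.282)·37)/3.032 = 28.340.
Then σ = (x₂ − x₁)/(z₂ − z₁) = (37 − 22)/3.032 = 4.947.

μ = 28.340, σ = 4.947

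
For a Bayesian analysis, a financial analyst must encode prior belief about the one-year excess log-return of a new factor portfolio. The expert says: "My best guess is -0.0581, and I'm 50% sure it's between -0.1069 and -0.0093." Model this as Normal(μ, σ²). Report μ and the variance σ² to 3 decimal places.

A symmetric 50% interval runs μ ± z·σ with z = 0.6745.
Half-width = 0.0488, so σ = 0.0488/0.6745 = 0.0724 and σ² = 0.005.
μ is the stated best guess, -0.058.

μ = -0.058, σ² = 0.005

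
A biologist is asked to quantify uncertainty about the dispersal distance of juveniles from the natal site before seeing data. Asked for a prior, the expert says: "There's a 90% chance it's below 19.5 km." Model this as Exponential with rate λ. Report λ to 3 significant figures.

λ ≈ 0.118

P(T < 19.5) = 1 − e^(−λ·19.5) = 0.9, so λ = −ln(1−0.9)/19.5 = −ln(0.1)/19.5 = 0.118.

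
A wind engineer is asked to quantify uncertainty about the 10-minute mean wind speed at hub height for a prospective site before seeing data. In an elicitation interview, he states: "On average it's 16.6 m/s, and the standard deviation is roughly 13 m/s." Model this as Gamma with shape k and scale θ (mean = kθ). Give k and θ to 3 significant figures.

For Gamma(k, scale θ): mean = kθ, variance = kθ², so CV = 1/√k.
CV = SD/mean = 13/16.6 = 0.7831, hence k = 1/CV² = 1.63.
Then θ = mean/k = 16.6/1.63 = 10.2.

k ≈ 1.63, θ ≈ 10.2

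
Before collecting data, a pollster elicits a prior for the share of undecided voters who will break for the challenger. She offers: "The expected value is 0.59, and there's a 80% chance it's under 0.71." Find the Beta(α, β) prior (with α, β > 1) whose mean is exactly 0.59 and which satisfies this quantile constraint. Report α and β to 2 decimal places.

α ≈ 7.22, β ≈ 5.02

With mean 0.59 fixed, write α = 0.59s, β = 0.41s where s = α+β.
Need P(θ < 0.71) = 0.8 under Beta(0.59s, 0.41s). Normal approximation: (q−m)/√(m(1−m)/s) ≈ z_{0.8} = 0.842, so s ≈ 0.59·0.41·(0.842)²/(0.71−0.59)² = 11.9.
At s = 11.9: P(θ<0.71) ≈ 0.796. Adjusting to match 0.8 gives s ≈ 12.23.
So α = 0.59·12.23 ≈ 7.22, β = 0.41·12.23 ≈ 5.02.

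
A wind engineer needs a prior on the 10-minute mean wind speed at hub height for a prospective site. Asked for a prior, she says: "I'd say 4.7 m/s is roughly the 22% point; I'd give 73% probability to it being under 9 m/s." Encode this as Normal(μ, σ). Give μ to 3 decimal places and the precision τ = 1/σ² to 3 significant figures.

The p-quantile of Normal(μ,σ) is μ + z_p·σ, with z_{0.22} = -0.7722 and z_{0.73} = 0.6128.
Eliminate σ: μ = (z₂·x₁ − z₁·x₂)/(z₂ − z₁) = (0.6128·4.7 − (-0.7722)·9)/1.385 = 7.097.
Then σ = (x₂ − x₁)/(z₂ − z₁) = (9 − 4.7)/1.385 = 3.105.
Precision τ = 1/σ² = 1/3.105² = 0.104.

μ = 7.097, τ = 0.104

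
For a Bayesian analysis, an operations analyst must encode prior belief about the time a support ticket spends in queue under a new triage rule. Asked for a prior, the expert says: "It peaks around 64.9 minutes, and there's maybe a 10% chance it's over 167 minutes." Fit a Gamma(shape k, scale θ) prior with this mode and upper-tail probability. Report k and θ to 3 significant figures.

Gamma(k,θ) with k>1 has mode (k−1)θ, so θ = 64.9/(k−1).
Need P(X < 167) = 0.9 with θ tied to k this way. Start at k = 2, θ = 64.9: P(X<167) ≈ 0.727.
Too low — raise k to concentrate. Iterating converges to k ≈ 3.15.
Then θ = 64.9/(3.15−1) ≈ 30.2.

k ≈ 3.15, θ ≈ 30.2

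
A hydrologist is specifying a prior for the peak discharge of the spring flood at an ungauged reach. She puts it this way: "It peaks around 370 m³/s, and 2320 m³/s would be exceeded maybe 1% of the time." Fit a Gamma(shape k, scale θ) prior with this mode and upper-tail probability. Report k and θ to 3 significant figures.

k ≈ 2.08, θ ≈ 342

Gamma(k,θ) with k>1 has mode (k−1)θ, so θ = 370/(k−1).
Need P(X < 2320) = 0.99 with θ tied to k this way. Start at k = 2, θ = 370: P(X<2320) ≈ 0.986.
Too low — raise k to concentrate. Iterating converges to k ≈ 2.08.
Then θ = 370/(2.08−1) ≈ 342.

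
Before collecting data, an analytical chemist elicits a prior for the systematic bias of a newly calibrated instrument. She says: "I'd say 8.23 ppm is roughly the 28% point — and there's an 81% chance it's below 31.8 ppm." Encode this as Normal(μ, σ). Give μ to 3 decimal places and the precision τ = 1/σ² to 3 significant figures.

μ = 17.635, τ = 0.00384

For Normal(μ,σ), the p-quantile is μ + z_p·σ. Here z_{0.28} = -0.5828, z_{0.81} = 0.8779.
So 8.23 = μ − 0.5828σ and 31.8 = μ + 0.8779σ.
Subtracting: σ = (31.8 − 8.23)/(0.8779 − (-0.5828)) = 16.136.
Then μ = 8.23 − (-0.5828)·16.136 = 17.635.
Precision τ = 1/σ² = 1/16.14² = 0.00384.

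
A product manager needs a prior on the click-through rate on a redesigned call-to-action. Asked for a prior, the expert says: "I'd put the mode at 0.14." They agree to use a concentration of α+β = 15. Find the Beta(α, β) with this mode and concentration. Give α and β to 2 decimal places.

For α,β > 1 the Beta mode is (α−1)/(α+β−2). With α+β = 15, the mode is (α−1)/13.
Set (α−1)/13 = 0.14 → α = 1 + 0.14·13 = 2.82.
β = 15 − α = 12.18.

α = 2.82, β = 12.18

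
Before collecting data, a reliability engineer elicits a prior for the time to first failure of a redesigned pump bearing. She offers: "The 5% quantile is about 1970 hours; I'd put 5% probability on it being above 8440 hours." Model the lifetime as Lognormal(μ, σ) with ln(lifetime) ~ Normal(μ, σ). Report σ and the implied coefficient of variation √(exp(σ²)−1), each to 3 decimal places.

If T ~ Lognormal(μ,σ) then ln T ~ Normal(μ,σ), so the p-quantile of ln T is μ + z_p·σ.
ln(1970) = 7.586 and ln(8440) = 9.041; z_{0.05} = -1.645, z_{0.95} = 1.645.
σ = (9.041 − 7.586)/(1.645 − (-1.645)) = 0.442.
μ = 7.586 − (-1.645)·0.442 = 8.313.
CV = √(exp(σ²)−1) = √(exp(0.1956)−1) = 0.465.

σ ≈ 0.442, CV ≈ 0.465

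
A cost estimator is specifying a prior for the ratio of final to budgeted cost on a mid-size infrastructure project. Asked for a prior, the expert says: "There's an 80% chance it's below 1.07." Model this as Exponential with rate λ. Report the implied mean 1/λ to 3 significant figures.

mean ≈ 0.665

P(T < 1.07) = 1 − e^(−λ·1.07) = 0.8, so λ = −ln(1−0.8)/1.07 = −ln(0.2)/1.07 = 1.5.
Mean = 1/λ = 0.665.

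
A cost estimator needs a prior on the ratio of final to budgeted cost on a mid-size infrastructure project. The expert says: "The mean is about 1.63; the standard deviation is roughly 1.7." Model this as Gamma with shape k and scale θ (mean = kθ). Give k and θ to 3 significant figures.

For Gamma(k, scale θ): mean = kθ, variance = kθ², so CV = 1/√k.
CV = SD/mean = 1.7/1.63 = 1.043, hence k = 1/CV² = 0.919.
Then θ = mean/k = 1.63/0.919 = 1.77.

k ≈ 0.919, θ ≈ 1.77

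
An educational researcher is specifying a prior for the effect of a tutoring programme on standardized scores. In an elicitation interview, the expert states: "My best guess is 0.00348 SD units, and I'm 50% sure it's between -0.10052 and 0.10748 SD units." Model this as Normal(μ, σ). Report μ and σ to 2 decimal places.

μ = 0.00, σ = 0.15

A symmetric 50% interval runs μ ± z·σ with z = 0.6745.
Half-width = 0.104, so σ = 0.104/0.6745 = 0.15.
μ is the stated best guess, 0.00.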